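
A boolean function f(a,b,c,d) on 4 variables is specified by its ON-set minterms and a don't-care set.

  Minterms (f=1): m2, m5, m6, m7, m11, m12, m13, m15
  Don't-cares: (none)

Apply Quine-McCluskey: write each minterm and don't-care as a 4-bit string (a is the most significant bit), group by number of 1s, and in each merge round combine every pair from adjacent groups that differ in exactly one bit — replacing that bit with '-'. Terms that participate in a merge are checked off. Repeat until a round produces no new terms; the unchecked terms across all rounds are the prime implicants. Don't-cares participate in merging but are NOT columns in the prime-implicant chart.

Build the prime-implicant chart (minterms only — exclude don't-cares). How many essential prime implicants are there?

4

[col 0] 0010*, 0101*, 0110*, 0111*, 1011*, 1100*, 1101*, 1111*
[col 1] -101*, -111*, 0-10, 01-1*, 011-, 1-11, 11-1*, 110-
[col 2] -1-1
Prime implicants: -1-1, 0-10, 011-, 1-11, 110-
PI chart (minterm → PIs covering it):
  2 | 0-10  (sole → essential)
  5 | -1-1  (sole → essential)
  6 | 0-10,011-
  7 | -1-1,011-
  11 | 1-11  (sole → essential)
  12 | 110-  (sole → essential)
  13 | -1-1,110-
  15 | -1-1,1-11
Essential prime implicants: -1-1, 0-10, 1-11, 110-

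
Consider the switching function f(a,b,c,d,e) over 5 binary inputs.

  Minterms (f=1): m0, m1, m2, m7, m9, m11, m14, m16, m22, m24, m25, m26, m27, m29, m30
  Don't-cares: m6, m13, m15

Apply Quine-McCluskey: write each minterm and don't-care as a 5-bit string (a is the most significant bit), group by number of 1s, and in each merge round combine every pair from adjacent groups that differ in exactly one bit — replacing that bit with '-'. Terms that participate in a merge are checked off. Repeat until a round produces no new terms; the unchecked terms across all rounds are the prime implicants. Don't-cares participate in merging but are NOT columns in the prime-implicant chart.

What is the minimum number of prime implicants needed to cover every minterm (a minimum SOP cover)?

8

Round 0: 00000✓ 00001✓ 00010✓ 00110✓ 00111✓ 01001✓ 01011✓ 01101✓ 01110✓ 01111✓ 10000✓ 10110✓ 11000✓ 11001✓ 11010✓ 11011✓ 11101✓ 11110✓
Round 1: -0000 -0110✓ -1001✓ -1011✓ -1101✓ -1110✓ 0-001 0-110✓ 0-111✓ 00-10 000-0 0000- 0011-✓ 01-01✓ 01-11✓ 010-1✓ 011-1✓ 0111-✓ 1-000 1-110✓ 11-01✓ 11-10 110-0✓ 110-1✓ 1100-✓ 1101-✓
Round 2: --110 -1-01 -10-1 0-11- 01--1 110--
PIs = {--110, -0000, -1-01, -10-1, 0-001, 0-11-, 00-10, 000-0, 0000-, 01--1, 1-000, 11-10, 110--}
Coverage chart:
  m0: -0000,000-0,0000-
  m1: 0-001,0000-
  m2: 00-10,000-0
  m7: 0-11- ←essential
  m9: -1-01,-10-1,0-001,01--1
  m11: -10-1,01--1
  m14: --110,0-11-
  m16: -0000,1-000
  m22: --110 ←essential
  m24: 1-000,110--
  m25: -1-01,-10-1,110--
  m26: 11-10,110--
  m27: -10-1,110--
  m29: -1-01 ←essential
  m30: --110,11-10
Essential: --110, -1-01, 0-11-
Petrick residual → -0000, -10-1, 0-001, 00-10, 110--
Min cover (8 terms): cde' + b'c'd'e' + bd'e + bc'e + a'c'd'e + a'cd + a'b'de' + abc'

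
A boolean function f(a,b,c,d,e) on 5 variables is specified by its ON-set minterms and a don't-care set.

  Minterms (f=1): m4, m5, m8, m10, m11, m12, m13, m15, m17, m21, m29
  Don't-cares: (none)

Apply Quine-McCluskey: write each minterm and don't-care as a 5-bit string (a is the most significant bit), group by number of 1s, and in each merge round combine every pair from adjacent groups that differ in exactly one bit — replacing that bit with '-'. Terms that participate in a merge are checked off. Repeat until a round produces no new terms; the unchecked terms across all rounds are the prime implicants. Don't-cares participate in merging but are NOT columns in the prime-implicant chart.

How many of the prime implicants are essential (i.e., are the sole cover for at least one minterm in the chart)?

Round 0: 00100✓ 00101✓ 01000✓ 01010✓ 01011✓ 01100✓ 01101✓ 01111✓ 10001✓ 10101✓ 11101✓
Round 1: -0101✓ -1101✓ 0-100✓ 0-101✓ 0010-✓ 01-00 01-11 010-0 0101- 011-1 0110-✓ 1-101✓ 10-01
Round 2: --101 0-10-
PIs = {--101, 0-10-, 01-00, 01-11, 010-0, 0101-, 011-1, 10-01}
Coverage chart:
  m4: 0-10- ←essential
  m5: --101,0-10-
  m8: 01-00,010-0
  m10: 010-0,0101-
  m11: 01-11,0101-
  m12: 0-10-,01-00
  m13: --101,0-10-,011-1
  m15: 01-11,011-1
  m17: 10-01 ←essential
  m21: --101,10-01
  m29: --101 ←essential
Essential: --101, 0-10-, 10-01

3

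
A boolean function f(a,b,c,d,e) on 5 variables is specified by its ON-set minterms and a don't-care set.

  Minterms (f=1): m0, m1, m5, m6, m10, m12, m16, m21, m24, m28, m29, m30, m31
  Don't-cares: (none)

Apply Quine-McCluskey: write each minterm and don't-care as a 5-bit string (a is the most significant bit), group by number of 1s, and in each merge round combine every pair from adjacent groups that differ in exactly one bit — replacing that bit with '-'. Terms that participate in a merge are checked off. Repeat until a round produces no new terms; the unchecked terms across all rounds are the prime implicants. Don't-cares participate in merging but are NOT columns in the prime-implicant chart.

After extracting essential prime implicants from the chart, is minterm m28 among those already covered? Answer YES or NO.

YES

[col 0] 00000*, 00001*, 00101*, 00110, 01010, 01100*, 10000*, 10101*, 11000*, 11100*, 11101*, 11110*, 11111*
[col 1] -0000, -0101, -1100, 00-01, 0000-, 1-000, 1-101, 11-00, 111-0*, 111-1*, 1110-*, 1111-*
[col 2] 111--
Prime implicants: -0000, -0101, -1100, 00-01, 0000-, 00110, 01010, 1-000, 1-101, 11-00, 111--
PI chart (minterm → PIs covering it):
  0 | -0000,0000-
  1 | 00-01,0000-
  5 | -0101,00-01
  6 | 00110  (sole → essential)
  10 | 01010  (sole → essential)
  12 | -1100  (sole → essential)
  16 | -0000,1-000
  21 | -0101,1-101
  24 | 1-000,11-00
  28 | -1100,11-00,111--
  29 | 1-101,111--
  30 | 111--  (sole → essential)
  31 | 111--  (sole → essential)
Essential prime implicants: -1100, 00110, 01010, 111--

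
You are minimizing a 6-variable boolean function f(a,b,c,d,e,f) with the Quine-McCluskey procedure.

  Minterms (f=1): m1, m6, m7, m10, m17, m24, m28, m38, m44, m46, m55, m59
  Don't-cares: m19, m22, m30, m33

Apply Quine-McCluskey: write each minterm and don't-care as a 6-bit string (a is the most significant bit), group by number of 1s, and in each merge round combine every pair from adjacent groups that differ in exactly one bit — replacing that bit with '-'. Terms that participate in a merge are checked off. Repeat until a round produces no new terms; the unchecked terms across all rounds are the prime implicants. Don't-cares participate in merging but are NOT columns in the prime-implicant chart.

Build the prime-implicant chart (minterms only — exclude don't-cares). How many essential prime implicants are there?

6

[col 0] 000001*, 000110*, 000111*, 001010, 010001*, 010011*, 010110*, 011000*, 011100*, 011110*, 100001*, 100110*, 101100*, 101110*, 110111, 111011
[col 1] -00001, -00110, 0-0001, 0-0110, 00011-, 01-110, 0100-1, 011-00, 0111-0, 10-110, 1011-0
Prime implicants: -00001, -00110, 0-0001, 0-0110, 00011-, 001010, 01-110, 0100-1, 011-00, 0111-0, 10-110, 1011-0, 110111, 111011
PI chart (minterm → PIs covering it):
  1 | -00001,0-0001
  6 | -00110,0-0110,00011-
  7 | 00011-  (sole → essential)
  10 | 001010  (sole → essential)
  17 | 0-0001,0100-1
  24 | 011-00  (sole → essential)
  28 | 011-00,0111-0
  38 | -00110,10-110
  44 | 1011-0  (sole → essential)
  46 | 10-110,1011-0
  55 | 110111  (sole → essential)
  59 | 111011  (sole → essential)
Essential prime implicants: 00011-, 001010, 011-00, 1011-0, 110111, 111011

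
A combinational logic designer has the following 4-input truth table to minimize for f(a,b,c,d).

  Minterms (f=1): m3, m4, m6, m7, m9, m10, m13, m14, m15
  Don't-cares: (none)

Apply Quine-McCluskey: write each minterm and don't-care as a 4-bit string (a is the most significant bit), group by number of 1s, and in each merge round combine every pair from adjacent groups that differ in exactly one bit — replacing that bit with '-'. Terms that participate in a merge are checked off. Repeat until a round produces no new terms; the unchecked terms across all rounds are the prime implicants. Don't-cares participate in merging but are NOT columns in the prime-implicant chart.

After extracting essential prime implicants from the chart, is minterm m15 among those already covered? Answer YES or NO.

NO

size-2^0 implicants → 0011(✓)  0100(✓)  0110(✓)  0111(✓)  1001(✓)  1010(✓)  1101(✓)  1110(✓)  1111(✓)
size-2^1 implicants → -110(✓)  -111(✓)  0-11  01-0  011-(✓)  1-01  1-10  11-1  111-(✓)
size-2^2 implicants → -11-
Unchecked terms (primes): -11-, 0-11, 01-0, 1-01, 1-10, 11-1
Minterm coverage:
  m3 ⊆ 0-11 [E]
  m4 ⊆ 01-0 [E]
  m6 ⊆ -11-,01-0
  m7 ⊆ -11-,0-11
  m9 ⊆ 1-01 [E]
  m10 ⊆ 1-10 [E]
  m13 ⊆ 1-01,11-1
  m14 ⊆ -11-,1-10
  m15 ⊆ -11-,11-1
E = {0-11, 01-0, 1-01, 1-10}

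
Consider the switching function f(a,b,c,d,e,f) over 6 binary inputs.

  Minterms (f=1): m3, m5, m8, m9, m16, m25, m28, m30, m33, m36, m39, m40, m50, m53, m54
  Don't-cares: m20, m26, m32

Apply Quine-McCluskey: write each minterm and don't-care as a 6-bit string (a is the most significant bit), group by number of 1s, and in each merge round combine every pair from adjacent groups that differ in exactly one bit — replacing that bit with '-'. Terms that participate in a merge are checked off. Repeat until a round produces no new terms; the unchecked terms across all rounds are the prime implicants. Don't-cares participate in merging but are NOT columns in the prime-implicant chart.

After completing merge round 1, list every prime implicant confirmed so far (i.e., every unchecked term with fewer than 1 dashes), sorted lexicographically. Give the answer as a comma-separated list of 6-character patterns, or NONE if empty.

size-2^0 implicants → 000011  000101  001000(✓)  001001(✓)  010000(✓)  010100(✓)  011001(✓)  011010(✓)  011100(✓)  011110(✓)  100000(✓)  100001(✓)  100100(✓)  100111  101000(✓)  110010(✓)  110101  110110(✓)
size-2^1 implicants → -01000  0-1001  00100-  01-100  010-00  011-10  0111-0  10-000  100-00  10000-  110-10
Unchecked terms (primes): -01000, 0-1001, 000011, 000101, 00100-, 01-100, 010-00, 011-10, 0111-0, 10-000, 100-00, 10000-, 100111, 110-10, 110101

000011, 000101, 100111, 110101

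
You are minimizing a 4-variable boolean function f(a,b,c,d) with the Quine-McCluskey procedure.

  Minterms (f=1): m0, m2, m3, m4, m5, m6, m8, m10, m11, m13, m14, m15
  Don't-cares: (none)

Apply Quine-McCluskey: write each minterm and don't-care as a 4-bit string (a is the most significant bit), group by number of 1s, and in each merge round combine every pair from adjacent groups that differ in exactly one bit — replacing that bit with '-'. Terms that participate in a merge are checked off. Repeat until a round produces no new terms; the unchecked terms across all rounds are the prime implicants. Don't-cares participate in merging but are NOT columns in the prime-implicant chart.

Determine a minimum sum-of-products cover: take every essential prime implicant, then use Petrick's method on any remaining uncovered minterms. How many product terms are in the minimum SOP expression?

[col 0] 0000*, 0010*, 0011*, 0100*, 0101*, 0110*, 1000*, 1010*, 1011*, 1101*, 1110*, 1111*
[col 1] -000*, -010*, -011*, -101, -110*, 0-00*, 0-10*, 00-0*, 001-*, 01-0*, 010-, 1-10*, 1-11*, 10-0*, 101-*, 11-1, 111-*
[col 2] --10, -0-0, -01-, 0--0, 1-1-
Prime implicants: --10, -0-0, -01-, -101, 0--0, 010-, 1-1-, 11-1
PI chart (minterm → PIs covering it):
  0 | -0-0,0--0
  2 | --10,-0-0,-01-,0--0
  3 | -01-  (sole → essential)
  4 | 0--0,010-
  5 | -101,010-
  6 | --10,0--0
  8 | -0-0  (sole → essential)
  10 | --10,-0-0,-01-,1-1-
  11 | -01-,1-1-
  13 | -101,11-1
  14 | --10,1-1-
  15 | 1-1-,11-1
Essential prime implicants: -0-0, -01-
Petrick residual → --10, 010-, 11-1
Minimum SOP uses 5 PIs: cd' + b'd' + b'c + a'bc' + abd

5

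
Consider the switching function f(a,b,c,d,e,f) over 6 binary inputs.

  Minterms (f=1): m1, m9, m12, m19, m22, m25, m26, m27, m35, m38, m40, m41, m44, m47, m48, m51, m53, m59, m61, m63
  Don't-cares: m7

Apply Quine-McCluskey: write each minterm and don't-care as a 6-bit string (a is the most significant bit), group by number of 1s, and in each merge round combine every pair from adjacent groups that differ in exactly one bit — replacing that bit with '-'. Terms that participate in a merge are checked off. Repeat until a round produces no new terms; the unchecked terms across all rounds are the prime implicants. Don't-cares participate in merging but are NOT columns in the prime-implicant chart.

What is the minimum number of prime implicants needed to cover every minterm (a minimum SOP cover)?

12

size-2^0 implicants → 000001(✓)  000111  001001(✓)  001100(✓)  010011(✓)  010110  011001(✓)  011010(✓)  011011(✓)  100011(✓)  100110  101000(✓)  101001(✓)  101100(✓)  101111(✓)  110000  110011(✓)  110101(✓)  111011(✓)  111101(✓)  111111(✓)
size-2^1 implicants → -01001  -01100  -10011(✓)  -11011(✓)  0-1001  00-001  01-011(✓)  0110-1  01101-  1-0011  1-1111  101-00  10100-  11-011(✓)  11-101  111-11  1111-1
size-2^2 implicants → -1-011
Unchecked terms (primes): -01001, -01100, -1-011, 0-1001, 00-001, 000111, 010110, 0110-1, 01101-, 1-0011, 1-1111, 100110, 101-00, 10100-, 11-101, 110000, 111-11, 1111-1
Minterm coverage:
  m1 ⊆ 00-001 [E]
  m9 ⊆ -01001,0-1001,00-001
  m12 ⊆ -01100 [E]
  m19 ⊆ -1-011 [E]
  m22 ⊆ 010110 [E]
  m25 ⊆ 0-1001,0110-1
  m26 ⊆ 01101- [E]
  m27 ⊆ -1-011,0110-1,01101-
  m35 ⊆ 1-0011 [E]
  m38 ⊆ 100110 [E]
  m40 ⊆ 101-00,10100-
  m41 ⊆ -01001,10100-
  m44 ⊆ -01100,101-00
  m47 ⊆ 1-1111 [E]
  m48 ⊆ 110000 [E]
  m51 ⊆ -1-011,1-0011
  m53 ⊆ 11-101 [E]
  m59 ⊆ -1-011,111-11
  m61 ⊆ 11-101,1111-1
  m63 ⊆ 1-1111,111-11,1111-1
E = {-01100, -1-011, 00-001, 010110, 01101-, 1-0011, 1-1111, 100110, 11-101, 110000}
Petrick residual → 0-1001, 10100-
Cover = b'cde'f' + bd'ef + a'cd'e'f + a'b'd'e'f + a'bc'def' + a'bcd'e + ac'd'ef + acdef + ab'c'def' + ab'cd'e' + abde'f + abc'd'e'f'  |cover|=12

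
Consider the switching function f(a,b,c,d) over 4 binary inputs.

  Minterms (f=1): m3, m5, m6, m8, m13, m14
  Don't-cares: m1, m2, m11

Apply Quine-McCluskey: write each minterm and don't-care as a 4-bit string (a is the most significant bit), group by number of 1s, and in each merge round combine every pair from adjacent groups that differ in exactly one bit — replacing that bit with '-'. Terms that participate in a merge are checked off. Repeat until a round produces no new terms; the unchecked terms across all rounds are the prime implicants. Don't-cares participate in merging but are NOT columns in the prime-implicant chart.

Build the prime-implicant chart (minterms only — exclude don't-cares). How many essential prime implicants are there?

3

[col 0] 0001*, 0010*, 0011*, 0101*, 0110*, 1000, 1011*, 1101*, 1110*
[col 1] -011, -101, -110, 0-01, 0-10, 00-1, 001-
Prime implicants: -011, -101, -110, 0-01, 0-10, 00-1, 001-, 1000
PI chart (minterm → PIs covering it):
  3 | -011,00-1,001-
  5 | -101,0-01
  6 | -110,0-10
  8 | 1000  (sole → essential)
  13 | -101  (sole → essential)
  14 | -110  (sole → essential)
Essential prime implicants: -101, -110, 1000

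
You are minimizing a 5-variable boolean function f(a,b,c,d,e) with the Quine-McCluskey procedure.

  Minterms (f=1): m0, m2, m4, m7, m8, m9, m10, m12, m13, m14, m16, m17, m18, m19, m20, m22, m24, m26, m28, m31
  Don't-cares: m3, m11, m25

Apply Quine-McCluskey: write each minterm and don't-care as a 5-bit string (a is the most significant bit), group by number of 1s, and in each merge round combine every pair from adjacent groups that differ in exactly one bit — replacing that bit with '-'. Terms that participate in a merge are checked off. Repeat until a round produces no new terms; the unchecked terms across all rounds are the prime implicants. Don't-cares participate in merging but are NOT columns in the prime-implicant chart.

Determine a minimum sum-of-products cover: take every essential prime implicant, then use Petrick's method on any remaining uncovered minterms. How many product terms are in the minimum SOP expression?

8

Round 0: 00000✓ 00010✓ 00011✓ 00100✓ 00111✓ 01000✓ 01001✓ 01010✓ 01011✓ 01100✓ 01101✓ 01110✓ 10000✓ 10001✓ 10010✓ 10011✓ 10100✓ 10110✓ 11000✓ 11001✓ 11010✓ 11100✓ 11111
Round 1: -0000✓ -0010✓ -0011✓ -0100✓ -1000✓ -1001✓ -1010✓ -1100✓ 0-000✓ 0-010✓ 0-011✓ 0-100✓ 00-00✓ 00-11 000-0✓ 0001-✓ 01-00✓ 01-01✓ 01-10✓ 010-0✓ 010-1✓ 0100-✓ 0101-✓ 011-0✓ 0110-✓ 1-000✓ 1-001✓ 1-010✓ 1-100✓ 10-00✓ 10-10✓ 100-0✓ 100-1✓ 1000-✓ 1001-✓ 101-0✓ 11-00✓ 110-0✓ 1100-✓
Round 2: --000✓ --010✓ --100✓ -0-00✓ -00-0✓ -001- -1-00✓ -10-0✓ -100- 0--00✓ 0-0-0✓ 0-01- 01--0 01-0- 010-- 1--00✓ 1-0-0✓ 1-00- 10--0 100--
Round 3: ---00 --0-0
PIs = {---00, --0-0, -001-, -100-, 0-01-, 00-11, 01--0, 01-0-, 010--, 1-00-, 10--0, 100--, 11111}
Coverage chart:
  m0: ---00,--0-0
  m2: --0-0,-001-,0-01-
  m4: ---00 ←essential
  m7: 00-11 ←essential
  m8: ---00,--0-0,-100-,01--0,01-0-,010--
  m9: -100-,01-0-,010--
  m10: --0-0,0-01-,01--0,010--
  m12: ---00,01--0,01-0-
  m13: 01-0- ←essential
  m14: 01--0 ←essential
  m16: ---00,--0-0,1-00-,10--0,100--
  m17: 1-00-,100--
  m18: --0-0,-001-,10--0,100--
  m19: -001-,100--
  m20: ---00,10--0
  m22: 10--0 ←essential
  m24: ---00,--0-0,-100-,1-00-
  m26: --0-0 ←essential
  m28: ---00 ←essential
  m31: 11111 ←essential
Essential: ---00, --0-0, 00-11, 01--0, 01-0-, 10--0, 11111
Petrick residual → 100--
Min cover (8 terms): d'e' + c'e' + a'b'de + a'be' + a'bd' + ab'e' + ab'c' + abcde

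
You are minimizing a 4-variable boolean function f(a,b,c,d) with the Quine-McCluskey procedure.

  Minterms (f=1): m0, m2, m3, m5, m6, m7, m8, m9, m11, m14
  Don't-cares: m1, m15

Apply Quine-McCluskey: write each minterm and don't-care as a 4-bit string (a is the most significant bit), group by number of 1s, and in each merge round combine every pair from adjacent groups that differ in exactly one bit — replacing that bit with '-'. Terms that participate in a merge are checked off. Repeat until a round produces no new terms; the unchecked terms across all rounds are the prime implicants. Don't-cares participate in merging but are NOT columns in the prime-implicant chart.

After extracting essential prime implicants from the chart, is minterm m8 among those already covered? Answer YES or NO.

YES

size-2^0 implicants → 0000(✓)  0001(✓)  0010(✓)  0011(✓)  0101(✓)  0110(✓)  0111(✓)  1000(✓)  1001(✓)  1011(✓)  1110(✓)  1111(✓)
size-2^1 implicants → -000(✓)  -001(✓)  -011(✓)  -110(✓)  -111(✓)  0-01(✓)  0-10(✓)  0-11(✓)  00-0(✓)  00-1(✓)  000-(✓)  001-(✓)  01-1(✓)  011-(✓)  1-11(✓)  10-1(✓)  100-(✓)  111-(✓)
size-2^2 implicants → --11  -0-1  -00-  -11-  0--1  0-1-  00--
Unchecked terms (primes): --11, -0-1, -00-, -11-, 0--1, 0-1-, 00--
Minterm coverage:
  m0 ⊆ -00-,00--
  m2 ⊆ 0-1-,00--
  m3 ⊆ --11,-0-1,0--1,0-1-,00--
  m5 ⊆ 0--1 [E]
  m6 ⊆ -11-,0-1-
  m7 ⊆ --11,-11-,0--1,0-1-
  m8 ⊆ -00- [E]
  m9 ⊆ -0-1,-00-
  m11 ⊆ --11,-0-1
  m14 ⊆ -11- [E]
E = {-00-, -11-, 0--1}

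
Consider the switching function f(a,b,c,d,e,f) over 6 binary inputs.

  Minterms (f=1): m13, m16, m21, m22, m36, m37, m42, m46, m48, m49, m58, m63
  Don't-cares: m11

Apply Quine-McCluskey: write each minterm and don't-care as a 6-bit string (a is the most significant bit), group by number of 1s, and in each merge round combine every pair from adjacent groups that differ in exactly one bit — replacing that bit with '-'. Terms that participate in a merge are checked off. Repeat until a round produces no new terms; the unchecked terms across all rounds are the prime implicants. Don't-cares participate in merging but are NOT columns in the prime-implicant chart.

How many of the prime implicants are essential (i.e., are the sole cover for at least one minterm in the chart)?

9

size-2^0 implicants → 001011  001101  010000(✓)  010101  010110  100100(✓)  100101(✓)  101010(✓)  101110(✓)  110000(✓)  110001(✓)  111010(✓)  111111
size-2^1 implicants → -10000  1-1010  10010-  101-10  11000-
Unchecked terms (primes): -10000, 001011, 001101, 010101, 010110, 1-1010, 10010-, 101-10, 11000-, 111111
Minterm coverage:
  m13 ⊆ 001101 [E]
  m16 ⊆ -10000 [E]
  m21 ⊆ 010101 [E]
  m22 ⊆ 010110 [E]
  m36 ⊆ 10010- [E]
  m37 ⊆ 10010- [E]
  m42 ⊆ 1-1010,101-10
  m46 ⊆ 101-10 [E]
  m48 ⊆ -10000,11000-
  m49 ⊆ 11000- [E]
  m58 ⊆ 1-1010 [E]
  m63 ⊆ 111111 [E]
E = {-10000, 001101, 010101, 010110, 1-1010, 10010-, 101-10, 11000-, 111111}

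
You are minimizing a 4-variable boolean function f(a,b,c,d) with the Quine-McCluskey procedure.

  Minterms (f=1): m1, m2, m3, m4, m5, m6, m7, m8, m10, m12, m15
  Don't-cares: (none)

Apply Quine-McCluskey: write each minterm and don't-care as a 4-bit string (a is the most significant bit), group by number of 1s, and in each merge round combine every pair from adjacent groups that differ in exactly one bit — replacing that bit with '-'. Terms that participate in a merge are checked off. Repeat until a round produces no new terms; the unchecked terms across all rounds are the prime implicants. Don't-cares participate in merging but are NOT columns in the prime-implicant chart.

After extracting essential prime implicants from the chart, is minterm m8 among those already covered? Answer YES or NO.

NO

size-2^0 implicants → 0001(✓)  0010(✓)  0011(✓)  0100(✓)  0101(✓)  0110(✓)  0111(✓)  1000(✓)  1010(✓)  1100(✓)  1111(✓)
size-2^1 implicants → -010  -100  -111  0-01(✓)  0-10(✓)  0-11(✓)  00-1(✓)  001-(✓)  01-0(✓)  01-1(✓)  010-(✓)  011-(✓)  1-00  10-0
size-2^2 implicants → 0--1  0-1-  01--
Unchecked terms (primes): -010, -100, -111, 0--1, 0-1-, 01--, 1-00, 10-0
Minterm coverage:
  m1 ⊆ 0--1 [E]
  m2 ⊆ -010,0-1-
  m3 ⊆ 0--1,0-1-
  m4 ⊆ -100,01--
  m5 ⊆ 0--1,01--
  m6 ⊆ 0-1-,01--
  m7 ⊆ -111,0--1,0-1-,01--
  m8 ⊆ 1-00,10-0
  m10 ⊆ -010,10-0
  m12 ⊆ -100,1-00
  m15 ⊆ -111 [E]
E = {-111, 0--1}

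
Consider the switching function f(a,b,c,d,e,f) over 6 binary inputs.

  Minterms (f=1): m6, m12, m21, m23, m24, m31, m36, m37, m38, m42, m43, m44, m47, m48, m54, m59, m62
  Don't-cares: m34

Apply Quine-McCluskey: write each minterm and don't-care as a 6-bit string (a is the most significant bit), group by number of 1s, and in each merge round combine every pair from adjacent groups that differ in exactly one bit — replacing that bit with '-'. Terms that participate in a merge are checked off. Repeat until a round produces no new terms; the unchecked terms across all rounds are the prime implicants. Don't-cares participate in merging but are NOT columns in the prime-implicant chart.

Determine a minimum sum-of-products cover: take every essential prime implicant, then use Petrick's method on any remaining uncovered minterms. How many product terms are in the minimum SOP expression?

11

size-2^0 implicants → 000110(✓)  001100(✓)  010101(✓)  010111(✓)  011000  011111(✓)  100010(✓)  100100(✓)  100101(✓)  100110(✓)  101010(✓)  101011(✓)  101100(✓)  101111(✓)  110000  110110(✓)  111011(✓)  111110(✓)
size-2^1 implicants → -00110  -01100  01-111  0101-1  1-0110  1-1011  10-010  10-100  100-10  1001-0  10010-  101-11  10101-  11-110
Unchecked terms (primes): -00110, -01100, 01-111, 0101-1, 011000, 1-0110, 1-1011, 10-010, 10-100, 100-10, 1001-0, 10010-, 101-11, 10101-, 11-110, 110000
Minterm coverage:
  m6 ⊆ -00110 [E]
  m12 ⊆ -01100 [E]
  m21 ⊆ 0101-1 [E]
  m23 ⊆ 01-111,0101-1
  m24 ⊆ 011000 [E]
  m31 ⊆ 01-111 [E]
  m36 ⊆ 10-100,1001-0,10010-
  m37 ⊆ 10010- [E]
  m38 ⊆ -00110,1-0110,100-10,1001-0
  m42 ⊆ 10-010,10101-
  m43 ⊆ 1-1011,101-11,10101-
  m44 ⊆ -01100,10-100
  m47 ⊆ 101-11 [E]
  m48 ⊆ 110000 [E]
  m54 ⊆ 1-0110,11-110
  m59 ⊆ 1-1011 [E]
  m62 ⊆ 11-110 [E]
E = {-00110, -01100, 01-111, 0101-1, 011000, 1-1011, 10010-, 101-11, 11-110, 110000}
Petrick residual → 10-010
Cover = b'c'def' + b'cde'f' + a'bdef + a'bc'df + a'bcd'e'f' + acd'ef + ab'd'ef' + ab'c'de' + ab'cef + abdef' + abc'd'e'f'  |cover|=11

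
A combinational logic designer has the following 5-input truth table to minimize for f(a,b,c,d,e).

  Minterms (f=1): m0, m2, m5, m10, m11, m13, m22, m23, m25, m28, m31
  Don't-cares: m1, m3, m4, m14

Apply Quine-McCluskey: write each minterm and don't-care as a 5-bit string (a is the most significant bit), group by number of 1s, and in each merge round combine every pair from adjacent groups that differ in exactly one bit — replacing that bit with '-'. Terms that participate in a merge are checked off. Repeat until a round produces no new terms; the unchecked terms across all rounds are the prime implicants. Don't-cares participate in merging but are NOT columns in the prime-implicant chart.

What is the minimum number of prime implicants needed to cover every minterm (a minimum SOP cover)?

7

size-2^0 implicants → 00000(✓)  00001(✓)  00010(✓)  00011(✓)  00100(✓)  00101(✓)  01010(✓)  01011(✓)  01101(✓)  01110(✓)  10110(✓)  10111(✓)  11001  11100  11111(✓)
size-2^1 implicants → 0-010(✓)  0-011(✓)  0-101  00-00(✓)  00-01(✓)  000-0(✓)  000-1(✓)  0000-(✓)  0001-(✓)  0010-(✓)  01-10  0101-(✓)  1-111  1011-
size-2^2 implicants → 0-01-  00-0-  000--
Unchecked terms (primes): 0-01-, 0-101, 00-0-, 000--, 01-10, 1-111, 1011-, 11001, 11100
Minterm coverage:
  m0 ⊆ 00-0-,000--
  m2 ⊆ 0-01-,000--
  m5 ⊆ 0-101,00-0-
  m10 ⊆ 0-01-,01-10
  m11 ⊆ 0-01- [E]
  m13 ⊆ 0-101 [E]
  m22 ⊆ 1011- [E]
  m23 ⊆ 1-111,1011-
  m25 ⊆ 11001 [E]
  m28 ⊆ 11100 [E]
  m31 ⊆ 1-111 [E]
E = {0-01-, 0-101, 1-111, 1011-, 11001, 11100}
Petrick residual → 00-0-
Cover = a'c'd + a'cd'e + a'b'd' + acde + ab'cd + abc'd'e + abcd'e'  |cover|=7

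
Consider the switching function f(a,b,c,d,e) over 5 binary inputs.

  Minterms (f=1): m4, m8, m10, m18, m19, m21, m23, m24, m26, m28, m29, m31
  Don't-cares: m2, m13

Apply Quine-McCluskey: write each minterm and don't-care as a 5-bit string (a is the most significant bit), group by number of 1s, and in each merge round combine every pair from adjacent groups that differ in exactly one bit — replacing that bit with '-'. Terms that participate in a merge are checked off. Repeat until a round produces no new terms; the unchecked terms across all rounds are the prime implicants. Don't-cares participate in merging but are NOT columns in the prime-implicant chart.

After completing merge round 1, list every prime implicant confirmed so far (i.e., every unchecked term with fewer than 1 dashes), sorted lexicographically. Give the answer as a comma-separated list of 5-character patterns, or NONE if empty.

Round 0: 00010✓ 00100 01000✓ 01010✓ 01101✓ 10010✓ 10011✓ 10101✓ 10111✓ 11000✓ 11010✓ 11100✓ 11101✓ 11111✓
Round 1: -0010✓ -1000✓ -1010✓ -1101 0-010✓ 010-0✓ 1-010✓ 1-101✓ 1-111✓ 10-11 1001- 101-1✓ 11-00 110-0✓ 111-1✓ 1110-
Round 2: --010 -10-0 1-1-1
PIs = {--010, -10-0, -1101, 00100, 1-1-1, 10-11, 1001-, 11-00, 1110-}

00100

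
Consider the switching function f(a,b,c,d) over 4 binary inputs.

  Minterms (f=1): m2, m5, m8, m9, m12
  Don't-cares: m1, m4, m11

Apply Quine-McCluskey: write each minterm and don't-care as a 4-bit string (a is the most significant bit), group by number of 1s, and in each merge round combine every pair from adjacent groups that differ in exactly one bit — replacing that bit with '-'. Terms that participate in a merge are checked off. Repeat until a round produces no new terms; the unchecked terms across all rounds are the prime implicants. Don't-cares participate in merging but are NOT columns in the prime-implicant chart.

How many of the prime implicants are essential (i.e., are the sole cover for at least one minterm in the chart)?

Round 0: 0001✓ 0010 0100✓ 0101✓ 1000✓ 1001✓ 1011✓ 1100✓
Round 1: -001 -100 0-01 010- 1-00 10-1 100-
PIs = {-001, -100, 0-01, 0010, 010-, 1-00, 10-1, 100-}
Coverage chart:
  m2: 0010 ←essential
  m5: 0-01,010-
  m8: 1-00,100-
  m9: -001,10-1,100-
  m12: -100,1-00
Essential: 0010

1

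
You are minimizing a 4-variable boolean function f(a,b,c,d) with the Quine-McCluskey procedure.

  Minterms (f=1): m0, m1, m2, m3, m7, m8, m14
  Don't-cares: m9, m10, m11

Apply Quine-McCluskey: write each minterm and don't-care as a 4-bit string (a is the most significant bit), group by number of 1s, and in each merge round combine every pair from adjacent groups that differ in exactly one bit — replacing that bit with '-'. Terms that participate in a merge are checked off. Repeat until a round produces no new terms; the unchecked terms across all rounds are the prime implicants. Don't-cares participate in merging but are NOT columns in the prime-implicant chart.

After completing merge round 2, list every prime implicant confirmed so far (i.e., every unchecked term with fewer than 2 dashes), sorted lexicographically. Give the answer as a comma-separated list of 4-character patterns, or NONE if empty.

0-11, 1-10

size-2^0 implicants → 0000(✓)  0001(✓)  0010(✓)  0011(✓)  0111(✓)  1000(✓)  1001(✓)  1010(✓)  1011(✓)  1110(✓)
size-2^1 implicants → -000(✓)  -001(✓)  -010(✓)  -011(✓)  0-11  00-0(✓)  00-1(✓)  000-(✓)  001-(✓)  1-10  10-0(✓)  10-1(✓)  100-(✓)  101-(✓)
size-2^2 implicants → -0-0(✓)  -0-1(✓)  -00-(✓)  -01-(✓)  00--(✓)  10--(✓)
size-2^3 implicants → -0--
Unchecked terms (primes): -0--, 0-11, 1-10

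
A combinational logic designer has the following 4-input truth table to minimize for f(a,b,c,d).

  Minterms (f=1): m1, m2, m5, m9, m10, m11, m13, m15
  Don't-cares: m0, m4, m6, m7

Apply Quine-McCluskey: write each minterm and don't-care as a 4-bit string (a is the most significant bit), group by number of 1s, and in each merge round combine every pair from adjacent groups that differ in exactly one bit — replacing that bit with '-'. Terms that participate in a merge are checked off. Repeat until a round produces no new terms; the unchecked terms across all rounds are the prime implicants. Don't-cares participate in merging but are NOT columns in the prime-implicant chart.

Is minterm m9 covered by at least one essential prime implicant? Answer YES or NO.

NO

Round 0: 0000✓ 0001✓ 0010✓ 0100✓ 0101✓ 0110✓ 0111✓ 1001✓ 1010✓ 1011✓ 1101✓ 1111✓
Round 1: -001✓ -010 -101✓ -111✓ 0-00✓ 0-01✓ 0-10✓ 00-0✓ 000-✓ 01-0✓ 01-1✓ 010-✓ 011-✓ 1-01✓ 1-11✓ 10-1✓ 101- 11-1✓
Round 2: --01 -1-1 0--0 0-0- 01-- 1--1
PIs = {--01, -010, -1-1, 0--0, 0-0-, 01--, 1--1, 101-}
Coverage chart:
  m1: --01,0-0-
  m2: -010,0--0
  m5: --01,-1-1,0-0-,01--
  m9: --01,1--1
  m10: -010,101-
  m11: 1--1,101-
  m13: --01,-1-1,1--1
  m15: -1-1,1--1
(no essential prime implicants)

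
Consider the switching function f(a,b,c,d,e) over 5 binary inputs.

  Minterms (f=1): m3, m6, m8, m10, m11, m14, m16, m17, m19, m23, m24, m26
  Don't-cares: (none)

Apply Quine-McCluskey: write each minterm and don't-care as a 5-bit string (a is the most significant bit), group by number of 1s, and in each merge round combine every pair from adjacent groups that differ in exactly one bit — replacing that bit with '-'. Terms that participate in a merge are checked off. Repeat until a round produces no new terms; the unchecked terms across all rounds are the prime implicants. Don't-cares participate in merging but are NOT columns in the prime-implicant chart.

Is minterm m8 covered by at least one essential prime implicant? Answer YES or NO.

YES

Round 0: 00011✓ 00110✓ 01000✓ 01010✓ 01011✓ 01110✓ 10000✓ 10001✓ 10011✓ 10111✓ 11000✓ 11010✓
Round 1: -0011 -1000✓ -1010✓ 0-011 0-110 01-10 010-0✓ 0101- 1-000 10-11 100-1 1000- 110-0✓
Round 2: -10-0
PIs = {-0011, -10-0, 0-011, 0-110, 01-10, 0101-, 1-000, 10-11, 100-1, 1000-}
Coverage chart:
  m3: -0011,0-011
  m6: 0-110 ←essential
  m8: -10-0 ←essential
  m10: -10-0,01-10,0101-
  m11: 0-011,0101-
  m14: 0-110,01-10
  m16: 1-000,1000-
  m17: 100-1,1000-
  m19: -0011,10-11,100-1
  m23: 10-11 ←essential
  m24: -10-0,1-000
  m26: -10-0 ←essential
Essential: -10-0, 0-110, 10-11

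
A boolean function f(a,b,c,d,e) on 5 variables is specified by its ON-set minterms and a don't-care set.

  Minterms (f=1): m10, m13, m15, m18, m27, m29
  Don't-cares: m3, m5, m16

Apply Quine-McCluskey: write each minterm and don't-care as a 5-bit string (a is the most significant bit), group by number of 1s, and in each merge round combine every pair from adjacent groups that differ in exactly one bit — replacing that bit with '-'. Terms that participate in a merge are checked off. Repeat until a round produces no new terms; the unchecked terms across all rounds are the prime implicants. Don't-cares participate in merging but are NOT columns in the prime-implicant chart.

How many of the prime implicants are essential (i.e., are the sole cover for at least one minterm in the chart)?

5

[col 0] 00011, 00101*, 01010, 01101*, 01111*, 10000*, 10010*, 11011, 11101*
[col 1] -1101, 0-101, 011-1, 100-0
Prime implicants: -1101, 0-101, 00011, 01010, 011-1, 100-0, 11011
PI chart (minterm → PIs covering it):
  10 | 01010  (sole → essential)
  13 | -1101,0-101,011-1
  15 | 011-1  (sole → essential)
  18 | 100-0  (sole → essential)
  27 | 11011  (sole → essential)
  29 | -1101  (sole → essential)
Essential prime implicants: -1101, 01010, 011-1, 100-0, 11011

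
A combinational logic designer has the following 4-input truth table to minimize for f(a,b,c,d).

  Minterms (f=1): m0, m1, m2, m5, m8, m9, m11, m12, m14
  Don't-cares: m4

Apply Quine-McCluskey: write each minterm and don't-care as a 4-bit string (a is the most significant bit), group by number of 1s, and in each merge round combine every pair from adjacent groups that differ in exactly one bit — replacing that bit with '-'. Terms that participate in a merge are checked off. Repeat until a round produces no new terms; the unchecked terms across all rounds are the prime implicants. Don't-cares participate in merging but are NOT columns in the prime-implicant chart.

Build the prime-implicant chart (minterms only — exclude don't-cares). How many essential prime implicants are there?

[col 0] 0000*, 0001*, 0010*, 0100*, 0101*, 1000*, 1001*, 1011*, 1100*, 1110*
[col 1] -000*, -001*, -100*, 0-00*, 0-01*, 00-0, 000-*, 010-*, 1-00*, 10-1, 100-*, 11-0
[col 2] --00, -00-, 0-0-
Prime implicants: --00, -00-, 0-0-, 00-0, 10-1, 11-0
PI chart (minterm → PIs covering it):
  0 | --00,-00-,0-0-,00-0
  1 | -00-,0-0-
  2 | 00-0  (sole → essential)
  5 | 0-0-  (sole → essential)
  8 | --00,-00-
  9 | -00-,10-1
  11 | 10-1  (sole → essential)
  12 | --00,11-0
  14 | 11-0  (sole → essential)
Essential prime implicants: 0-0-, 00-0, 10-1, 11-0

4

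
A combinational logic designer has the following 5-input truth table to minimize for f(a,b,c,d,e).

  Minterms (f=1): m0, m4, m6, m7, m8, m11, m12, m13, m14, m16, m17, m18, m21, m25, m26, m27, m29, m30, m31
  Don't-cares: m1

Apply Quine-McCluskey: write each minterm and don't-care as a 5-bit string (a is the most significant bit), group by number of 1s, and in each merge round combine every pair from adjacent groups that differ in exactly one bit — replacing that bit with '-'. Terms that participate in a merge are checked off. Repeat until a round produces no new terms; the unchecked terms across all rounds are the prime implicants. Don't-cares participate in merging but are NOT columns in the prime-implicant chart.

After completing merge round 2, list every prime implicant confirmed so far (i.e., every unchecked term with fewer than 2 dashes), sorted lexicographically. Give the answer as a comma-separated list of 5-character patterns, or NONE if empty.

Round 0: 00000✓ 00001✓ 00100✓ 00110✓ 00111✓ 01000✓ 01011✓ 01100✓ 01101✓ 01110✓ 10000✓ 10001✓ 10010✓ 10101✓ 11001✓ 11010✓ 11011✓ 11101✓ 11110✓ 11111✓
Round 1: -0000✓ -0001✓ -1011 -1101 -1110 0-000✓ 0-100✓ 0-110✓ 00-00✓ 0000-✓ 001-0✓ 0011- 01-00✓ 011-0✓ 0110- 1-001✓ 1-010 1-101✓ 10-01✓ 100-0 1000-✓ 11-01✓ 11-10✓ 11-11✓ 110-1✓ 1101-✓ 111-1✓ 1111-✓
Round 2: -000- 0--00 0-1-0 1--01 11--1 11-1-
PIs = {-000-, -1011, -1101, -1110, 0--00, 0-1-0, 0011-, 0110-, 1--01, 1-010, 100-0, 11--1, 11-1-}

-1011, -1101, -1110, 0011-, 0110-, 1-010, 100-0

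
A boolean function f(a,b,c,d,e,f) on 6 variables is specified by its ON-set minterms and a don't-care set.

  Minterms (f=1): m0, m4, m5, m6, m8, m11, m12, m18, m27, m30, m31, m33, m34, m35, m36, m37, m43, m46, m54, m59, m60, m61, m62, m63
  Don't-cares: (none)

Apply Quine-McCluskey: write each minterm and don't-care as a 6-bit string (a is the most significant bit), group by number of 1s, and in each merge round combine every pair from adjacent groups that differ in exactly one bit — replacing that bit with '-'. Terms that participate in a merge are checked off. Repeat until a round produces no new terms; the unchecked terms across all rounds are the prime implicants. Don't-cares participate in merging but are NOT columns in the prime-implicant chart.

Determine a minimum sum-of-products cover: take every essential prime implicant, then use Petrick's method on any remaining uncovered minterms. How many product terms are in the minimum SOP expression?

size-2^0 implicants → 000000(✓)  000100(✓)  000101(✓)  000110(✓)  001000(✓)  001011(✓)  001100(✓)  010010  011011(✓)  011110(✓)  011111(✓)  100001(✓)  100010(✓)  100011(✓)  100100(✓)  100101(✓)  101011(✓)  101110(✓)  110110(✓)  111011(✓)  111100(✓)  111101(✓)  111110(✓)  111111(✓)
size-2^1 implicants → -00100(✓)  -00101(✓)  -01011(✓)  -11011(✓)  -11110(✓)  -11111(✓)  0-1011(✓)  00-000(✓)  00-100(✓)  000-00(✓)  0001-0  00010-(✓)  001-00(✓)  011-11(✓)  01111-(✓)  1-1011(✓)  1-1110  10-011  100-01  1000-1  10001-  10010-(✓)  11-110  111-11(✓)  1111-0(✓)  1111-1(✓)  11110-(✓)  11111-(✓)
size-2^2 implicants → --1011  -0010-  -11-11  -1111-  00--00  1111--
Unchecked terms (primes): --1011, -0010-, -11-11, -1111-, 00--00, 0001-0, 010010, 1-1110, 10-011, 100-01, 1000-1, 10001-, 11-110, 1111--
Minterm coverage:
  m0 ⊆ 00--00 [E]
  m4 ⊆ -0010-,00--00,0001-0
  m5 ⊆ -0010- [E]
  m6 ⊆ 0001-0 [E]
  m8 ⊆ 00--00 [E]
  m11 ⊆ --1011 [E]
  m12 ⊆ 00--00 [E]
  m18 ⊆ 010010 [E]
  m27 ⊆ --1011,-11-11
  m30 ⊆ -1111- [E]
  m31 ⊆ -11-11,-1111-
  m33 ⊆ 100-01,1000-1
  m34 ⊆ 10001- [E]
  m35 ⊆ 10-011,1000-1,10001-
  m36 ⊆ -0010- [E]
  m37 ⊆ -0010-,100-01
  m43 ⊆ --1011,10-011
  m46 ⊆ 1-1110 [E]
  m54 ⊆ 11-110 [E]
  m59 ⊆ --1011,-11-11
  m60 ⊆ 1111-- [E]
  m61 ⊆ 1111-- [E]
  m62 ⊆ -1111-,1-1110,11-110,1111--
  m63 ⊆ -11-11,-1111-,1111--
E = {--1011, -0010-, -1111-, 00--00, 0001-0, 010010, 1-1110, 10001-, 11-110, 1111--}
Petrick residual → 100-01
Cover = cd'ef + b'c'de' + bcde + a'b'e'f' + a'b'c'df' + a'bc'd'ef' + acdef' + ab'c'e'f + ab'c'd'e + abdef' + abcd  |cover|=11

11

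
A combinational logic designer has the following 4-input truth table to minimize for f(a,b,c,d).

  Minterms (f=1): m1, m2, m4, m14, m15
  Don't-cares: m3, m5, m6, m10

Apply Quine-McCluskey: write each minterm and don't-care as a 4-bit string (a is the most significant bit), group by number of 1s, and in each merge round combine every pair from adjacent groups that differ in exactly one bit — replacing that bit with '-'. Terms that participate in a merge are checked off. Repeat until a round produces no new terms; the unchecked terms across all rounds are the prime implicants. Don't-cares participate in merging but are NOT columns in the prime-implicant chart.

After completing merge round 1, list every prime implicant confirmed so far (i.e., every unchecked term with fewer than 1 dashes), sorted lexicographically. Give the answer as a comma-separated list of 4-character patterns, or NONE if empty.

size-2^0 implicants → 0001(✓)  0010(✓)  0011(✓)  0100(✓)  0101(✓)  0110(✓)  1010(✓)  1110(✓)  1111(✓)
size-2^1 implicants → -010(✓)  -110(✓)  0-01  0-10(✓)  00-1  001-  01-0  010-  1-10(✓)  111-
size-2^2 implicants → --10
Unchecked terms (primes): --10, 0-01, 00-1, 001-, 01-0, 010-, 111-

NONE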